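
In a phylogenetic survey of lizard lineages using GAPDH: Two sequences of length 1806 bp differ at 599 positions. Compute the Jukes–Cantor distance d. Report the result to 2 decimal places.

p = 599/1806 ≈ 0.331672.
d = −(3/4) ln(1 − 4p/3) = −0.75 ln(1 − 0.442229) = −0.75 ln(0.557771)
  = −0.75 × (-0.583807) = 0.437855 substitutions/site.

0.44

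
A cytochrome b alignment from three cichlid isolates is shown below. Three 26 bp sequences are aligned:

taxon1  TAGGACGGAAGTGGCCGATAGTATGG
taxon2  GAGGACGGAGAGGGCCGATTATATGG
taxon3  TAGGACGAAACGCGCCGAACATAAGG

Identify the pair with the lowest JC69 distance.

taxon1–taxon2: 6/26 differ, p = 0.231, d = 0.276.
taxon1–taxon3: 8/26 differ, p = 0.308, d = 0.396.
taxon2–taxon3: 8/26 differ, p = 0.308, d = 0.396.
The smallest distance is between taxon1 and taxon2.

taxon1 and taxon2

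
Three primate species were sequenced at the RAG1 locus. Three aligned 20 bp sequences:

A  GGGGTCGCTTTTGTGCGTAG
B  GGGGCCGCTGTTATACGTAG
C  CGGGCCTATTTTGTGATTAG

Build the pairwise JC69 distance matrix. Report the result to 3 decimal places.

d(A,B) = 0.233, d(A,C) = 0.383, d(B,C) = 0.572

A–B: 4/20 sites differ → p = 0.2, d = −0.75 ln(1 − 0.266667) = 0.232617 ≈ 0.233.
A–C: 6/20 sites differ → p = 0.3, d = −0.75 ln(1 − 0.4) = 0.383119 ≈ 0.383.
B–C: 8/20 sites differ → p = 0.4, d = −0.75 ln(1 − 0.533333) = 0.571605 ≈ 0.572.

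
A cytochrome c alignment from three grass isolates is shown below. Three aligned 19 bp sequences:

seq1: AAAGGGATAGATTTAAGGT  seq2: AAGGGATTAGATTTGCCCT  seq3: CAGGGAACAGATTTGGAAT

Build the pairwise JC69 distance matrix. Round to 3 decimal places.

d(seq1,seq2) = 0.507, d(seq1,seq3) = 0.618, d(seq2,seq3) = 0.410

seq1–seq2: 7/19 sites differ → p ≈ 0.368421, d = −0.75 ln(1 − 0.491228) = 0.506816 ≈ 0.507.
seq1–seq3: 8/19 sites differ → p ≈ 0.421053, d = −0.75 ln(1 − 0.561404) = 0.618132 ≈ 0.618.
seq2–seq3: 6/19 sites differ → p ≈ 0.315789, d = −0.75 ln(1 − 0.421052) = 0.409907 ≈ 0.410.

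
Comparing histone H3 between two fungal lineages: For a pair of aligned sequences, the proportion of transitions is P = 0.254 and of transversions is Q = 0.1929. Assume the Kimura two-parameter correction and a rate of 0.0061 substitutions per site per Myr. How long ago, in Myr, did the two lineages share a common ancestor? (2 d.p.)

Under the Kimura two-parameter model, d = −½ ln(1 − 2P − Q) − ¼ ln(1 − 2Q).
1 − 2P − Q = 0.2991, giving −½ ln(0.2991) = 0.603489.
1 − 2Q = 0.6142, giving −¼ ln(0.6142) = 0.121859.
d = 0.603489 + 0.121859 = 0.725348.
Under a molecular clock d = 2μt, so t = d/(2μ) = 0.725348 / (2 × 0.0061) = 59.45 Myr.

59.45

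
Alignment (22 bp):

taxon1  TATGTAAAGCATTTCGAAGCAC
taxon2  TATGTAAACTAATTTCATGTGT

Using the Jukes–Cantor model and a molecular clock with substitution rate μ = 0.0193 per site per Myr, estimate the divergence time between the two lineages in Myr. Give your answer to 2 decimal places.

The sequences differ at 9 of 22 sites (9, 10, 12, 15, 16, 18, 20, 21, 22), so p = 9/22 ≈ 0.409091.
d = −(3/4) ln(1 − 4p/3) = −0.75 ln(1 − 0.545455) = −0.75 ln(0.454545)
  = −0.75 × (-0.788458) = 0.591344 substitutions/site.
Under a molecular clock d = 2μt, so t = d/(2μ) = 0.591344 / (2 × 0.0193) = 15.32 Myr.

15.32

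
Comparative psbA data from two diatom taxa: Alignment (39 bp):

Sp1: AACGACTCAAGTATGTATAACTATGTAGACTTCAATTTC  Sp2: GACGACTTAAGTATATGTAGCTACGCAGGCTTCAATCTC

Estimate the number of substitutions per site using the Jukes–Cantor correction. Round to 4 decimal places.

The sequences differ at 9 of 39 sites (1, 8, 15, 17, 20, 24, 26, 29, 37), so p = 9/39 ≈ 0.230769.
d = −(3/4) ln(1 − 4p/3) = −0.75 ln(1 − 0.307692) = −0.75 ln(0.692308)
  = −0.75 × (-0.367724) = 0.275793 substitutions/site.

0.2758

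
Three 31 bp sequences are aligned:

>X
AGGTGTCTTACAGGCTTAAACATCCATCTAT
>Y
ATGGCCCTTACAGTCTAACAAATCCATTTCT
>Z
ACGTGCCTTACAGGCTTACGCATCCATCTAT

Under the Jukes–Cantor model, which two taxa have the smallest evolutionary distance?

X–Y: 10/31 differ, p = 0.323, d = 0.422.
X–Z: 4/31 differ, p = 0.129, d = 0.142.
Y–Z: 9/31 differ, p = 0.290, d = 0.367.
The smallest distance is between X and Z.

X and Z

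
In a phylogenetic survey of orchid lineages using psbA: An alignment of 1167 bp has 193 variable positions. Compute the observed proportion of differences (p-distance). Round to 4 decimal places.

p = 193/1167 = 0.165381… ≈ 0.1654 (to 4 d.p.).

0.1654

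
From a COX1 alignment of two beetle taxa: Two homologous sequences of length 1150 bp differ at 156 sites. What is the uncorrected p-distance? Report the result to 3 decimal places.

0.136

p = 156/1150 = 0.135652… ≈ 0.136 (to 3 d.p.).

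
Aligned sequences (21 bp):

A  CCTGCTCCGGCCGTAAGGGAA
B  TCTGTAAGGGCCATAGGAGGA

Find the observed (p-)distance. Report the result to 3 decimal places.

The sequences differ at 9 of 21 positions (sites 1, 5, 6, 7, 8, 13, 16, 18, 20).
p = 9/21 = 0.428571… ≈ 0.429 (to 3 d.p.).

0.429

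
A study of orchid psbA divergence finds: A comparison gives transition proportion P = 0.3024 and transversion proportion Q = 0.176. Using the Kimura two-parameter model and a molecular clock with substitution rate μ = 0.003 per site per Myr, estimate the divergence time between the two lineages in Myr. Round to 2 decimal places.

144.56

Under the Kimura two-parameter model, d = −½ ln(1 − 2P − Q) − ¼ ln(1 − 2Q).
1 − 2P − Q = 0.2192, giving −½ ln(0.2192) = 0.758885.
1 − 2Q = 0.648, giving −¼ ln(0.648) = 0.108466.
d = 0.758885 + 0.108466 = 0.867351.
Under a molecular clock d = 2μt, so t = d/(2μ) = 0.867351 / (2 × 0.003) = 144.56 Myr.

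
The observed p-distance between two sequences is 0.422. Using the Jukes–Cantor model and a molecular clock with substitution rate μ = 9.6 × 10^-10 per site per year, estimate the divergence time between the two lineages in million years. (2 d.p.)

323.07

d = −(3/4) ln(1 − 4p/3) = −0.75 ln(1 − 0.562667) = −0.75 ln(0.437333)
  = −0.75 × (-0.827060) = 0.620295 substitutions/site.
Under a molecular clock d = 2μt, so t = d/(2μ) = 0.620295 / (2 × 9.6 × 10^-10) = 323.07 million years.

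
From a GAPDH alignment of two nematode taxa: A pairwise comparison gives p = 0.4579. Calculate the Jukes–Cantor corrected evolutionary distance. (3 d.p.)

d = −(3/4) ln(1 − 4p/3) = −0.75 ln(1 − 0.610533) = −0.75 ln(0.389467)
  = −0.75 × (-0.942976) = 0.707232 substitutions/site.

0.707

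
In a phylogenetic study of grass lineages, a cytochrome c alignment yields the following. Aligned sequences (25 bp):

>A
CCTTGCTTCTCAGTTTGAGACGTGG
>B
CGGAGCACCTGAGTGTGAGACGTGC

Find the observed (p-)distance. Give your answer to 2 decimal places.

0.32

The sequences differ at 8 of 25 positions (sites 2, 3, 4, 7, 8, 11, 15, 25).
p = 8/25 = 0.32.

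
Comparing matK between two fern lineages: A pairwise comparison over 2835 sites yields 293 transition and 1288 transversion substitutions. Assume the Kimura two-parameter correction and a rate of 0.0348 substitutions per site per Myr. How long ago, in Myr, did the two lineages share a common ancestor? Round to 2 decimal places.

16.37

P = 293/2835 ≈ 0.103351 and Q = 1288/2835 ≈ 0.454321.
Under the Kimura two-parameter model, d = −½ ln(1 − 2P − Q) − ¼ ln(1 − 2Q).
1 − 2P − Q = 0.338977, giving −½ ln(0.338977) = 0.540912.
1 − 2Q = 0.091358, giving −¼ ln(0.091358) = 0.598242.
d = 0.540912 + 0.598242 = 1.139154.
Under a molecular clock d = 2μt, so t = d/(2μ) = 1.139154 / (2 × 0.0348) = 16.37 Myr.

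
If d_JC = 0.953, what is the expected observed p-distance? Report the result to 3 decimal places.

0.540

p = (3/4)(1 − e^(−4d/3)) = 0.75 × (1 − e^(-1.270667)) = 0.75 × (1 − 0.280644) = 0.539517.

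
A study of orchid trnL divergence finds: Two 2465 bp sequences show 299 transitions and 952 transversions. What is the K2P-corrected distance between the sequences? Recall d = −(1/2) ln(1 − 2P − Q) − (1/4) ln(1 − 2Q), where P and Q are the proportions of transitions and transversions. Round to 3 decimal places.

P = 299/2465 ≈ 0.121298 and Q = 952/2465 ≈ 0.386207.
Under the Kimura two-parameter model, d = −½ ln(1 − 2P − Q) − ¼ ln(1 − 2Q).
1 − 2P − Q = 0.371197, giving −½ ln(0.371197) = 0.495511.
1 − 2Q = 0.227586, giving −¼ ln(0.227586) = 0.370057.
d = 0.495511 + 0.370057 = 0.865568.

0.866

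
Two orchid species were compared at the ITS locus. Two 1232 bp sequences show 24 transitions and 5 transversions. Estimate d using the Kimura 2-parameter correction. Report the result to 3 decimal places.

P = 24/1232 ≈ 0.019481 and Q = 5/1232 ≈ 0.004058.
Under the Kimura two-parameter model, d = −½ ln(1 − 2P − Q) − ¼ ln(1 − 2Q).
1 − 2P − Q = 0.95698, giving −½ ln(0.95698) = 0.021986.
1 − 2Q = 0.991884, giving −¼ ln(0.991884) = 0.002037.
d = 0.021986 + 0.002037 = 0.024023.

0.024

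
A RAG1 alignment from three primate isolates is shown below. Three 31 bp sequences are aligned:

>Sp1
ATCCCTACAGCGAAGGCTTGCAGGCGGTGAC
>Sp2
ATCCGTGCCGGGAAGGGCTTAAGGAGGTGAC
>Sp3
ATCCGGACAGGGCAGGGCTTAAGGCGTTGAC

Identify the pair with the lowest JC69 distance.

Sp2 and Sp3

Sp1–Sp2: 9/31 differ, p = 0.290, d = 0.367.
Sp1–Sp3: 9/31 differ, p = 0.290, d = 0.367.
Sp2–Sp3: 6/31 differ, p = 0.194, d = 0.224.
The smallest distance is between Sp2 and Sp3.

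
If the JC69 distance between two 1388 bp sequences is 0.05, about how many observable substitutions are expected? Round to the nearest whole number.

Invert JC69: p = (3/4)(1 − e^(−4d/3)) = 0.75 × (1 − e^(-0.066667)) = 0.75 × (1 − 0.935507) = 0.048370.
Expected differing sites = pL ≈ 0.048370 × 1388 = 67.13756 ≈ 67.

67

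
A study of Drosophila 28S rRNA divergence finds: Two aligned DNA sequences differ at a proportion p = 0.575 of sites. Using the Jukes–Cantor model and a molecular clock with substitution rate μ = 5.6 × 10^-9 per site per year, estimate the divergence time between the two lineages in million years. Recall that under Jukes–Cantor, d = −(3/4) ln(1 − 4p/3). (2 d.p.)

d = −(3/4) ln(1 − 4p/3) = −0.75 ln(1 − 0.766667) = −0.75 ln(0.233333)
  = −0.75 × (-1.455289) = 1.091467 substitutions/site.
Under a molecular clock d = 2μt, so t = d/(2μ) = 1.091467 / (2 × 5.6 × 10^-9) = 97.45 million years.

97.45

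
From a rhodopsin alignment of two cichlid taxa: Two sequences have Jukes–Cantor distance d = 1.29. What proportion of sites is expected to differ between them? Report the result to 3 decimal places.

p = (3/4)(1 − e^(−4d/3)) = 0.75 × (1 − e^(-1.72)) = 0.75 × (1 − 0.179066) = 0.615701.

0.616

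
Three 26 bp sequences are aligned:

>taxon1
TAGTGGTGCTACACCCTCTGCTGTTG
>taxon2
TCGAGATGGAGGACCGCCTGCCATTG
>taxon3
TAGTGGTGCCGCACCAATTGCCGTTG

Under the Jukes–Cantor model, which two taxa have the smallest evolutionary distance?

taxon1 and taxon3

taxon1–taxon2: 11/26 differ, p = 0.423, d = 0.623.
taxon1–taxon3: 6/26 differ, p = 0.231, d = 0.276.
taxon2–taxon3: 10/26 differ, p = 0.385, d = 0.539.
The smallest distance is between taxon1 and taxon3.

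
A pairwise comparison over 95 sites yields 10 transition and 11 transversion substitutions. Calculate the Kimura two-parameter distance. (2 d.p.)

0.26

P = 10/95 ≈ 0.105263 and Q = 11/95 ≈ 0.115789.
Under the Kimura two-parameter model, d = −½ ln(1 − 2P − Q) − ¼ ln(1 − 2Q).
1 − 2P − Q = 0.673685, giving −½ ln(0.673685) = 0.197496.
1 − 2Q = 0.768422, giving −¼ ln(0.768422) = 0.065854.
d = 0.197496 + 0.065854 = 0.263350.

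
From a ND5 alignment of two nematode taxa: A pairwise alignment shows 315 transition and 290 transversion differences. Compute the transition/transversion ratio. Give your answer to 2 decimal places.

R = 315/290 = 1.086206… ≈ 1.09 (to 2 d.p.).

1.09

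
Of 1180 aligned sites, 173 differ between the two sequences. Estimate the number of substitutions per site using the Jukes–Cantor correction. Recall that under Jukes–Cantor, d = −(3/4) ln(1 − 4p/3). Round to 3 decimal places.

p = 173/1180 ≈ 0.14661.
d = −(3/4) ln(1 − 4p/3) = −0.75 ln(1 − 0.19548) = −0.75 ln(0.80452)
  = −0.75 × (-0.217509) = 0.163132 substitutions/site.

0.163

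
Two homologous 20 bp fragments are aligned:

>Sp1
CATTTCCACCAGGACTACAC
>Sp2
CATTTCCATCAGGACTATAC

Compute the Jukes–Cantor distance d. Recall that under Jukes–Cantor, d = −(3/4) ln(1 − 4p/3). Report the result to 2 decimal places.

0.11

The sequences differ at 2 of 20 sites (9, 18), so p = 2/20 = 0.1.
d = −(3/4) ln(1 − 4p/3) = −0.75 ln(1 − 0.133333) = −0.75 ln(0.866667)
  = −0.75 × (-0.143100) = 0.107325 substitutions/site.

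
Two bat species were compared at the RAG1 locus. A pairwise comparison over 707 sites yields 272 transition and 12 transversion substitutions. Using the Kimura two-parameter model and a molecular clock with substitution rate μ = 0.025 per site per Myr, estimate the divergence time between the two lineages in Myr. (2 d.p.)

15.61

P = 272/707 ≈ 0.384724 and Q = 12/707 ≈ 0.016973.
Under the Kimura two-parameter model, d = −½ ln(1 − 2P − Q) − ¼ ln(1 − 2Q).
1 − 2P − Q = 0.213579, giving −½ ln(0.213579) = 0.771874.
1 − 2Q = 0.966054, giving −¼ ln(0.966054) = 0.008634.
d = 0.771874 + 0.008634 = 0.780508.
Under a molecular clock d = 2μt, so t = d/(2μ) = 0.780508 / (2 × 0.025) = 15.61 Myr.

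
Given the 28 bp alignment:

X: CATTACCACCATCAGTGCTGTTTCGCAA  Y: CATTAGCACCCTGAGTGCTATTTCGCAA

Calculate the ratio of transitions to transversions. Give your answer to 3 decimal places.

Transitions are A↔G and C↔T; transversions are all other mismatches.
Transitions: 1. Transversions: 3.
R = 1/3 = 0.333333… ≈ 0.333 (to 3 d.p.).

0.333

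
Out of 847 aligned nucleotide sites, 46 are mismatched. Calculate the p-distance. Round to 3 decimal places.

p = 46/847 = 0.054309… ≈ 0.054 (to 3 d.p.).

0.054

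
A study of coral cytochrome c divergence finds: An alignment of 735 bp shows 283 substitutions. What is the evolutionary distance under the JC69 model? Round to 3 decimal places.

0.540

p = 283/735 ≈ 0.385034.
d = −(3/4) ln(1 − 4p/3) = −0.75 ln(1 − 0.513379) = −0.75 ln(0.486621)
  = −0.75 × (-0.720270) = 0.540203 substitutions/site.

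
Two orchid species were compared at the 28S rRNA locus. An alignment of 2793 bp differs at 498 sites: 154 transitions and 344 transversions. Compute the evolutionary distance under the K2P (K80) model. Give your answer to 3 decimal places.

0.204

P = 154/2793 ≈ 0.055138 and Q = 344/2793 ≈ 0.123165.
Under the Kimura two-parameter model, d = −½ ln(1 − 2P − Q) − ¼ ln(1 − 2Q).
1 − 2P − Q = 0.766559, giving −½ ln(0.766559) = 0.132922.
1 − 2Q = 0.75367, giving −¼ ln(0.75367) = 0.070700.
d = 0.132922 + 0.070700 = 0.203622.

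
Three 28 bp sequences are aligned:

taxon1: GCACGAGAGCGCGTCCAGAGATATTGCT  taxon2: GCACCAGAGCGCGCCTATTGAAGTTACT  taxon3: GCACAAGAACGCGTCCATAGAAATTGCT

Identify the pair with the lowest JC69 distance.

taxon1–taxon2: 8/28 differ, p = 0.286, d = 0.360.
taxon1–taxon3: 4/28 differ, p = 0.143, d = 0.158.
taxon2–taxon3: 7/28 differ, p = 0.250, d = 0.304.
The smallest distance is between taxon1 and taxon3.

taxon1 and taxon3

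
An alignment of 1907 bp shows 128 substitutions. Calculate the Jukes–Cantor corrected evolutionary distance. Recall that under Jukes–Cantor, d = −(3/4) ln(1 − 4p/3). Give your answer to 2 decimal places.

p = 128/1907 ≈ 0.067121.
d = −(3/4) ln(1 − 4p/3) = −0.75 ln(1 − 0.089495) = −0.75 ln(0.910505)
  = −0.75 × (-0.093756) = 0.070317 substitutions/site.

0.07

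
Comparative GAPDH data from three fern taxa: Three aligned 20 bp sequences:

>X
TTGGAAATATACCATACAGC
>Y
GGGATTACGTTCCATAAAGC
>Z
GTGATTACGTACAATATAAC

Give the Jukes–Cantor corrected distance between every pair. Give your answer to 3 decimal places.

X–Y: 9/20 sites differ → p = 0.45, d = −0.75 ln(1 − 0.6) = 0.687218 ≈ 0.687.
X–Z: 9/20 sites differ → p = 0.45, d = −0.75 ln(1 − 0.6) = 0.687218 ≈ 0.687.
Y–Z: 5/20 sites differ → p = 0.25, d = −0.75 ln(1 − 0.333333) = 0.304098 ≈ 0.304.

d(X,Y) = 0.687, d(X,Z) = 0.687, d(Y,Z) = 0.304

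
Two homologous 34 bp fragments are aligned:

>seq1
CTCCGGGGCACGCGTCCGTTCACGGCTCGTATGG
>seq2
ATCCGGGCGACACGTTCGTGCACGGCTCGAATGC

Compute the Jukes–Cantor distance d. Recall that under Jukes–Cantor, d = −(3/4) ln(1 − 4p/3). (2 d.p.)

0.28

The sequences differ at 8 of 34 sites (1, 8, 9, 12, 16, 20, 30, 34), so p = 8/34 ≈ 0.235294.
d = −(3/4) ln(1 − 4p/3) = −0.75 ln(1 − 0.313725) = −0.75 ln(0.686275)
  = −0.75 × (-0.376477) = 0.282358 substitutions/site.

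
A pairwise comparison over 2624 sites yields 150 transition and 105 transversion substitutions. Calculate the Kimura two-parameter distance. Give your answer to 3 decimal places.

P = 150/2624 ≈ 0.057165 and Q = 105/2624 ≈ 0.040015.
Under the Kimura two-parameter model, d = −½ ln(1 − 2P − Q) − ¼ ln(1 − 2Q).
1 − 2P − Q = 0.845655, giving −½ ln(0.845655) = 0.083822.
1 − 2Q = 0.91997, giving −¼ ln(0.91997) = 0.020854.
d = 0.083822 + 0.020854 = 0.104676.

0.105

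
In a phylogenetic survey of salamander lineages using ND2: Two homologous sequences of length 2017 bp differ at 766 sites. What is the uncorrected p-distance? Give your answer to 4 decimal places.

p = 766/2017 = 0.379771… ≈ 0.3798 (to 4 d.p.).

0.3798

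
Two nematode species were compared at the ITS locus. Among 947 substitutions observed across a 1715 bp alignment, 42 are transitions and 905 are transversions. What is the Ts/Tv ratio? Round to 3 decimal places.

0.046

R = 42/905 = 0.046408… ≈ 0.046 (to 3 d.p.).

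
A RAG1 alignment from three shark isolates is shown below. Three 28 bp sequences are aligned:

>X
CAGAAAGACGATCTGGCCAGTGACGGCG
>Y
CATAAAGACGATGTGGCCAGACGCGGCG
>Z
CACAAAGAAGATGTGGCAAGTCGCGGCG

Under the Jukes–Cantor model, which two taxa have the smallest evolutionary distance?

X–Y: 5/28 differ, p = 0.179, d = 0.204.
X–Z: 6/28 differ, p = 0.214, d = 0.252.
Y–Z: 4/28 differ, p = 0.143, d = 0.158.
The smallest distance is between Y and Z.

Y and Z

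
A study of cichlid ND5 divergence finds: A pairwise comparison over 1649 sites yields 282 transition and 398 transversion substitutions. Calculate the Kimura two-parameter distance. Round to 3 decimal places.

0.603

P = 282/1649 ≈ 0.171013 and Q = 398/1649 ≈ 0.241358.
Under the Kimura two-parameter model, d = −½ ln(1 − 2P − Q) − ¼ ln(1 − 2Q).
1 − 2P − Q = 0.416616, giving −½ ln(0.416616) = 0.437795.
1 − 2Q = 0.517284, giving −¼ ln(0.517284) = 0.164791.
d = 0.437795 + 0.164791 = 0.602586.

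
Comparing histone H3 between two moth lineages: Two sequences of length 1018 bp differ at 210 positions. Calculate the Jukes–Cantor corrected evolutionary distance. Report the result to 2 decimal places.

0.24

p = 210/1018 ≈ 0.206287.
d = −(3/4) ln(1 − 4p/3) = −0.75 ln(1 − 0.275049) = −0.75 ln(0.724951)
  = −0.75 × (-0.321651) = 0.241238 substitutions/site.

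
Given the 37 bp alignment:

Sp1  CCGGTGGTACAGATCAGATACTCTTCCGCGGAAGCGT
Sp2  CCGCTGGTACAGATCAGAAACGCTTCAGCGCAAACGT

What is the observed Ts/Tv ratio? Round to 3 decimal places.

0.200

Transitions are A↔G and C↔T; transversions are all other mismatches.
Transitions: 1. Transversions: 5.
R = 1/5 = 0.200.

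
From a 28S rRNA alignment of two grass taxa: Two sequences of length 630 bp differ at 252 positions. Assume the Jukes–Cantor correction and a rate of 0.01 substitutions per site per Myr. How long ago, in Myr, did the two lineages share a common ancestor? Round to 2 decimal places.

28.58

p = 252/630 = 0.4.
d = −(3/4) ln(1 − 4p/3) = −0.75 ln(1 − 0.533333) = −0.75 ln(0.466667)
  = −0.75 × (-0.762139) = 0.571604 substitutions/site.
Under a molecular clock d = 2μt, so t = d/(2μ) = 0.571604 / (2 × 0.01) = 28.58 Myr.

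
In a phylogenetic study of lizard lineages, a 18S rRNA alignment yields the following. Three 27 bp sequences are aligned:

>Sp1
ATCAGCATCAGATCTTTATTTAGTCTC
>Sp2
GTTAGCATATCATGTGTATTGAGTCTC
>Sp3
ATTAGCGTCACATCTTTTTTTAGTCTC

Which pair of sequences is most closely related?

Sp1 and Sp3

Sp1–Sp2: 8/27 differ, p = 0.296, d = 0.377.
Sp1–Sp3: 4/27 differ, p = 0.148, d = 0.165.
Sp2–Sp3: 8/27 differ, p = 0.296, d = 0.377.
The smallest distance is between Sp1 and Sp3.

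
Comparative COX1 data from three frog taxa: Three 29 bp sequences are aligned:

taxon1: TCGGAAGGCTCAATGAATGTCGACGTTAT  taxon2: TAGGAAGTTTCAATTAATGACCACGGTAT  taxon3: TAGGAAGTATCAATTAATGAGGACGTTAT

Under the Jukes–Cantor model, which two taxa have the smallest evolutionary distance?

taxon1–taxon2: 7/29 differ, p = 0.241, d = 0.291.
taxon1–taxon3: 6/29 differ, p = 0.207, d = 0.242.
taxon2–taxon3: 4/29 differ, p = 0.138, d = 0.152.
The smallest distance is between taxon2 and taxon3.

taxon2 and taxon3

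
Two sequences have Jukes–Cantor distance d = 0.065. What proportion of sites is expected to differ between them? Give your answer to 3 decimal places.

p = (3/4)(1 − e^(−4d/3)) = 0.75 × (1 − e^(-0.086667)) = 0.75 × (1 − 0.916982) = 0.062264.

0.062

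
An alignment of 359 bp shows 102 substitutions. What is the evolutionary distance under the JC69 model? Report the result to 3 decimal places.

p = 102/359 ≈ 0.284123.
d = −(3/4) ln(1 − 4p/3) = −0.75 ln(1 − 0.378831) = −0.75 ln(0.621169)
  = −0.75 × (-0.476152) = 0.357114 substitutions/site.

0.357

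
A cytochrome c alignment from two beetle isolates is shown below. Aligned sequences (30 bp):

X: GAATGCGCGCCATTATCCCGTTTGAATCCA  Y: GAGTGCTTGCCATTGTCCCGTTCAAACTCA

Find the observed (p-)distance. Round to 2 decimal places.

0.27

The sequences differ at 8 of 30 positions (sites 3, 7, 8, 15, 23, 24, 27, 28).
p = 8/30 = 0.266666… ≈ 0.27 (to 2 d.p.).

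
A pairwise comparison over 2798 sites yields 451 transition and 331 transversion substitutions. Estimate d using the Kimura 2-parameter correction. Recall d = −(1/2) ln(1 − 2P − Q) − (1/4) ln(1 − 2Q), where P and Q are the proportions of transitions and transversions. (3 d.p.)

P = 451/2798 ≈ 0.161187 and Q = 331/2798 ≈ 0.118299.
Under the Kimura two-parameter model, d = −½ ln(1 − 2P − Q) − ¼ ln(1 − 2Q).
1 − 2P − Q = 0.559327, giving −½ ln(0.559327) = 0.290511.
1 − 2Q = 0.763402, giving −¼ ln(0.763402) = 0.067493.
d = 0.290511 + 0.067493 = 0.358004.

0.358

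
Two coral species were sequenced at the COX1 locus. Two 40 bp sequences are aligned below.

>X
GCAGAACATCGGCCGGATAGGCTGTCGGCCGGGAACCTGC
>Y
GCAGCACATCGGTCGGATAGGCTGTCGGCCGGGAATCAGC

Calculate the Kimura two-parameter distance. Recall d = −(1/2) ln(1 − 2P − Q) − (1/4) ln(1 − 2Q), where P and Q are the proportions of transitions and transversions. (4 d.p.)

Of 40 sites, 2 differences are transitions and 2 are transversions, so P = 2/40 = 0.05 and Q = 2/40 = 0.05.
Under the Kimura two-parameter model, d = −½ ln(1 − 2P − Q) − ¼ ln(1 − 2Q).
1 − 2P − Q = 0.85, giving −½ ln(0.85) = 0.081259.
1 − 2Q = 0.9, giving −¼ ln(0.9) = 0.026340.
d = 0.081259 + 0.026340 = 0.107599.

0.1076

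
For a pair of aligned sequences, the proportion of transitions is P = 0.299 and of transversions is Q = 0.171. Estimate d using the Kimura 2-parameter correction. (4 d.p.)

Under the Kimura two-parameter model, d = −½ ln(1 − 2P − Q) − ¼ ln(1 − 2Q).
1 − 2P − Q = 0.231, giving −½ ln(0.231) = 0.732669.
1 − 2Q = 0.658, giving −¼ ln(0.658) = 0.104638.
d = 0.732669 + 0.104638 = 0.837307.

0.8373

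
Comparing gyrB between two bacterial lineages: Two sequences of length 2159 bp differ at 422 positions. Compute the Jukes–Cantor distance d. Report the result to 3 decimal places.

p = 422/2159 ≈ 0.195461.
d = −(3/4) ln(1 − 4p/3) = −0.75 ln(1 − 0.260615) = −0.75 ln(0.739385)
  = −0.75 × (-0.301937) = 0.226453 substitutions/site.

0.226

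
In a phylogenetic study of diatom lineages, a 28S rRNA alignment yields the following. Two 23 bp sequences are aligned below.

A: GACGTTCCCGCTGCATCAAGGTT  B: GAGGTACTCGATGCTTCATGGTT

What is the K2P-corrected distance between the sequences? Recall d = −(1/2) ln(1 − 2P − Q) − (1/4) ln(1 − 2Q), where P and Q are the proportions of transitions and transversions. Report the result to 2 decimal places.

Of 23 sites, 1 differences are transitions and 5 are transversions, so P = 1/23 ≈ 0.043478 and Q = 5/23 ≈ 0.217391.
Under the Kimura two-parameter model, d = −½ ln(1 − 2P − Q) − ¼ ln(1 − 2Q).
1 − 2P − Q = 0.695653, giving −½ ln(0.695653) = 0.181452.
1 − 2Q = 0.565218, giving −¼ ln(0.565218) = 0.142636.
d = 0.181452 + 0.142636 = 0.324088.

0.32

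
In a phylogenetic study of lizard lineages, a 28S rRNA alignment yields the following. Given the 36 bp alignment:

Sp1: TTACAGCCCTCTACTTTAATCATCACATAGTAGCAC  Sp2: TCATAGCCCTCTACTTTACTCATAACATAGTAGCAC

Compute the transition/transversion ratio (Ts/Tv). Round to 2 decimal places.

Transitions are A↔G and C↔T; transversions are all other mismatches.
Transitions: 2. Transversions: 2.
R = 2/2 = 1.00.

1.00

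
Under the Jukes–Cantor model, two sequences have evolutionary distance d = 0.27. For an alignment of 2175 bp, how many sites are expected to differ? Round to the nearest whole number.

Invert JC69: p = (3/4)(1 − e^(−4d/3)) = 0.75 × (1 − e^(-0.36)) = 0.75 × (1 − 0.697676) = 0.226743.
Expected differing sites = pL ≈ 0.226743 × 2175 = 493.166025 ≈ 493.

493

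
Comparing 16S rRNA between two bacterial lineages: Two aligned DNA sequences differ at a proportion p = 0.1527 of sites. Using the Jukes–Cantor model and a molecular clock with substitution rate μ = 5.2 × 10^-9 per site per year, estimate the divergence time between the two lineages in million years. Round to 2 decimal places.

d = −(3/4) ln(1 − 4p/3) = −0.75 ln(1 − 0.2036) = −0.75 ln(0.7964)
  = −0.75 × (-0.227654) = 0.170741 substitutions/site.
Under a molecular clock d = 2μt, so t = d/(2μ) = 0.170741 / (2 × 5.2 × 10^-9) = 16.42 million years.

16.42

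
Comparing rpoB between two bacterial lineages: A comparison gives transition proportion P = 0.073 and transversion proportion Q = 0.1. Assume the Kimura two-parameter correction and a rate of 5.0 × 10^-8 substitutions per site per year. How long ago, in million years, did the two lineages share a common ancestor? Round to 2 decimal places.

1.97

Under the Kimura two-parameter model, d = −½ ln(1 − 2P − Q) − ¼ ln(1 − 2Q).
1 − 2P − Q = 0.754, giving −½ ln(0.754) = 0.141181.
1 − 2Q = 0.8, giving −¼ ln(0.8) = 0.055786.
d = 0.141181 + 0.055786 = 0.196967.
Under a molecular clock d = 2μt, so t = d/(2μ) = 0.196967 / (2 × 5.0 × 10^-8) = 1.97 million years.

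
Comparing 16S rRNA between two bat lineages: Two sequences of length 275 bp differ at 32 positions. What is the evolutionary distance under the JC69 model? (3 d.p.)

p = 32/275 ≈ 0.116364.
d = −(3/4) ln(1 − 4p/3) = −0.75 ln(1 − 0.155152) = −0.75 ln(0.844848)
  = −0.75 × (-0.168599) = 0.126449 substitutions/site.

0.126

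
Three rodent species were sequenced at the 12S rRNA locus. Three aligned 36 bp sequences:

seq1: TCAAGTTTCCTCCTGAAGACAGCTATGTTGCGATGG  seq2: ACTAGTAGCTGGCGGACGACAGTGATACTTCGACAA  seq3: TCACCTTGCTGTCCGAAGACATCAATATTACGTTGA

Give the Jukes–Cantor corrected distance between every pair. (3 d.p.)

d(seq1,seq2) = 0.745, d(seq1,seq3) = 0.493, d(seq2,seq3) = 0.673

seq1–seq2: 17/36 sites differ → p ≈ 0.472222, d = −0.75 ln(1 − 0.629629) = 0.744938 ≈ 0.745.
seq1–seq3: 13/36 sites differ → p ≈ 0.361111, d = −0.75 ln(1 − 0.481481) = 0.492584 ≈ 0.493.
seq2–seq3: 16/36 sites differ → p ≈ 0.444444, d = −0.75 ln(1 − 0.592592) = 0.673455 ≈ 0.673.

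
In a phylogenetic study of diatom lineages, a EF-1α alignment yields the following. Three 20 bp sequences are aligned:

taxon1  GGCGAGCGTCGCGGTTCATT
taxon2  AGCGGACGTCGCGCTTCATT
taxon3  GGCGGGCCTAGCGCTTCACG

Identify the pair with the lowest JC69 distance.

taxon1 and taxon2

taxon1–taxon2: 4/20 differ, p = 0.200, d = 0.233.
taxon1–taxon3: 6/20 differ, p = 0.300, d = 0.383.
taxon2–taxon3: 6/20 differ, p = 0.300, d = 0.383.
The smallest distance is between taxon1 and taxon2.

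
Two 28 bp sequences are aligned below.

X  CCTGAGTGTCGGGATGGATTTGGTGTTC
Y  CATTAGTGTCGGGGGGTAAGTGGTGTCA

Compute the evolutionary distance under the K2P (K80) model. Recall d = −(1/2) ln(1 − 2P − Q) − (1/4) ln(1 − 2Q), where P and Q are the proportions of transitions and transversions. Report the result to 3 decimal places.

Of 28 sites, 2 differences are transitions and 7 are transversions, so P = 2/28 ≈ 0.071429 and Q = 7/28 = 0.25.
Under the Kimura two-parameter model, d = −½ ln(1 − 2P − Q) − ¼ ln(1 − 2Q).
1 − 2P − Q = 0.607142, giving −½ ln(0.607142) = 0.249496.
1 − 2Q = 0.5, giving −¼ ln(0.5) = 0.173287.
d = 0.249496 + 0.173287 = 0.422783.

0.423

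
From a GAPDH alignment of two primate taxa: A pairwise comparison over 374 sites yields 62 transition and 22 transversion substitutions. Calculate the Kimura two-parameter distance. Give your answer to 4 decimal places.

0.2787

P = 62/374 ≈ 0.165775 and Q = 22/374 ≈ 0.058824.
Under the Kimura two-parameter model, d = −½ ln(1 − 2P − Q) − ¼ ln(1 − 2Q).
1 − 2P − Q = 0.609626, giving −½ ln(0.609626) = 0.247455.
1 − 2Q = 0.882352, giving −¼ ln(0.882352) = 0.031291.
d = 0.247455 + 0.031291 = 0.278746.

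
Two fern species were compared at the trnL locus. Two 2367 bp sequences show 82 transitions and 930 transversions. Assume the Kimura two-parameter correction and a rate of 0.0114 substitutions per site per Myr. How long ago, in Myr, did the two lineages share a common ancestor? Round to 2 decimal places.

30.50

P = 82/2367 ≈ 0.034643 and Q = 930/2367 ≈ 0.392902.
Under the Kimura two-parameter model, d = −½ ln(1 − 2P − Q) − ¼ ln(1 − 2Q).
1 − 2P − Q = 0.537812, giving −½ ln(0.537812) = 0.310123.
1 − 2Q = 0.214196, giving −¼ ln(0.214196) = 0.385216.
d = 0.310123 + 0.385216 = 0.695339.
Under a molecular clock d = 2μt, so t = d/(2μ) = 0.695339 / (2 × 0.0114) = 30.50 Myr.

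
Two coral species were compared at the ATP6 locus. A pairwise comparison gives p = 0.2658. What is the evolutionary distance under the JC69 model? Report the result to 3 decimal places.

d = −(3/4) ln(1 − 4p/3) = −0.75 ln(1 − 0.3544) = −0.75 ln(0.6456)
  = −0.75 × (-0.437575) = 0.328181 substitutions/site.

0.328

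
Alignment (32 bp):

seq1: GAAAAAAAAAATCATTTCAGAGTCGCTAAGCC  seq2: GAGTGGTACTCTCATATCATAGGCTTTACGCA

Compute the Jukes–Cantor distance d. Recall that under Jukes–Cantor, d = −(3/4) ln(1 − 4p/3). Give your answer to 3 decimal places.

0.736

The sequences differ at 15 of 32 sites, so p = 15/32 = 0.46875.
d = −(3/4) ln(1 − 4p/3) = −0.75 ln(1 − 0.625) = −0.75 ln(0.375)
  = −0.75 × (-0.980829) = 0.735622 substitutions/site.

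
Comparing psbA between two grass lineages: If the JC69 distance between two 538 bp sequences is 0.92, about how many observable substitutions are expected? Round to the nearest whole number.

285

Invert JC69: p = (3/4)(1 − e^(−4d/3)) = 0.75 × (1 − e^(-1.226667)) = 0.75 × (1 − 0.293268) = 0.530049.
Expected differing sites = pL ≈ 0.530049 × 538 = 285.166362 ≈ 285.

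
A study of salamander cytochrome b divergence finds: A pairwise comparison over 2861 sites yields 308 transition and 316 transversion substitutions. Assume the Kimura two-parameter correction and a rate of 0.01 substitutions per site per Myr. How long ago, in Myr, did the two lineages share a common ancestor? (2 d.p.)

P = 308/2861 ≈ 0.107655 and Q = 316/2861 ≈ 0.110451.
Under the Kimura two-parameter model, d = −½ ln(1 − 2P − Q) − ¼ ln(1 − 2Q).
1 − 2P − Q = 0.674239, giving −½ ln(0.674239) = 0.197085.
1 − 2Q = 0.779098, giving −¼ ln(0.779098) = 0.062405.
d = 0.197085 + 0.062405 = 0.259490.
Under a molecular clock d = 2μt, so t = d/(2μ) = 0.259490 / (2 × 0.01) = 12.97 Myr.

12.97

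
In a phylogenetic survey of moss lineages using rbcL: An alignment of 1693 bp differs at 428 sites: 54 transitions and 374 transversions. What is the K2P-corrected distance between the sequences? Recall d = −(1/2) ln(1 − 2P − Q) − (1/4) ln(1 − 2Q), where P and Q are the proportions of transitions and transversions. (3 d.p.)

0.313

P = 54/1693 ≈ 0.031896 and Q = 374/1693 ≈ 0.22091.
Under the Kimura two-parameter model, d = −½ ln(1 − 2P − Q) − ¼ ln(1 − 2Q).
1 − 2P − Q = 0.715298, giving −½ ln(0.715298) = 0.167528.
1 − 2Q = 0.55818, giving −¼ ln(0.55818) = 0.145768.
d = 0.167528 + 0.145768 = 0.313296.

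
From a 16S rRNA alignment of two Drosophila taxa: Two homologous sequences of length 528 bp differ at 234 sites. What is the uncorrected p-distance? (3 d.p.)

0.443

p = 234/528 = 0.443181… ≈ 0.443 (to 3 d.p.).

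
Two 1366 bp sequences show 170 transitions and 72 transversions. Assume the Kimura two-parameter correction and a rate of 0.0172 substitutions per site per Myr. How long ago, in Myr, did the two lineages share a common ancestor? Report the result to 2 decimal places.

P = 170/1366 ≈ 0.124451 and Q = 72/1366 ≈ 0.052709.
Under the Kimura two-parameter model, d = −½ ln(1 − 2P − Q) − ¼ ln(1 − 2Q).
1 − 2P − Q = 0.698389, giving −½ ln(0.698389) = 0.179490.
1 − 2Q = 0.894582, giving −¼ ln(0.894582) = 0.027850.
d = 0.179490 + 0.027850 = 0.207340.
Under a molecular clock d = 2μt, so t = d/(2μ) = 0.207340 / (2 × 0.0172) = 6.03 Myr.

6.03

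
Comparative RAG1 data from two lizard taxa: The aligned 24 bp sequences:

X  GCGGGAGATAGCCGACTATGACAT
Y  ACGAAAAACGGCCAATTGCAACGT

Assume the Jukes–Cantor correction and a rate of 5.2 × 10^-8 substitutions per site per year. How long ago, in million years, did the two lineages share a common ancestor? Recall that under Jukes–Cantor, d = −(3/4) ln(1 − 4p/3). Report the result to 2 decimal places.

The sequences differ at 12 of 24 sites, so p = 12/24 = 0.5.
d = −(3/4) ln(1 − 4p/3) = −0.75 ln(1 − 0.666667) = −0.75 ln(0.333333)
  = −0.75 × (-1.098613) = 0.823960 substitutions/site.
Under a molecular clock d = 2μt, so t = d/(2μ) = 0.823960 / (2 × 5.2 × 10^-8) = 7.92 million years.

7.92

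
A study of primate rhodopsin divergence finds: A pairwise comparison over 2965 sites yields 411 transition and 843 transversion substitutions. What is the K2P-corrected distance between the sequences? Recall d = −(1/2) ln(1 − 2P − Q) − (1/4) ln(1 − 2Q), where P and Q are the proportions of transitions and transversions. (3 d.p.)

P = 411/2965 ≈ 0.138617 and Q = 843/2965 ≈ 0.284317.
Under the Kimura two-parameter model, d = −½ ln(1 − 2P − Q) − ¼ ln(1 − 2Q).
1 − 2P − Q = 0.438449, giving −½ ln(0.438449) = 0.412256.
1 − 2Q = 0.431366, giving −¼ ln(0.431366) = 0.210200.
d = 0.412256 + 0.210200 = 0.622456.

0.622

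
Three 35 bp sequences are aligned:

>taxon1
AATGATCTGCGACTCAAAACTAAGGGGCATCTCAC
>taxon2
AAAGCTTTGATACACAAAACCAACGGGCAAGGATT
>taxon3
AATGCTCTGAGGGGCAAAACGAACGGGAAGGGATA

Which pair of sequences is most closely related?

taxon1–taxon2: 14/35 differ, p = 0.400, d = 0.572.
taxon1–taxon3: 14/35 differ, p = 0.400, d = 0.572.
taxon2–taxon3: 10/35 differ, p = 0.286, d = 0.360.
The smallest distance is between taxon2 and taxon3.

taxon2 and taxon3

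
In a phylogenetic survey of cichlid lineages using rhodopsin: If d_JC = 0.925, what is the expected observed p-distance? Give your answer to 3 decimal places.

0.532

p = (3/4)(1 − e^(−4d/3)) = 0.75 × (1 − e^(-1.233333)) = 0.75 × (1 − 0.291320) = 0.531510.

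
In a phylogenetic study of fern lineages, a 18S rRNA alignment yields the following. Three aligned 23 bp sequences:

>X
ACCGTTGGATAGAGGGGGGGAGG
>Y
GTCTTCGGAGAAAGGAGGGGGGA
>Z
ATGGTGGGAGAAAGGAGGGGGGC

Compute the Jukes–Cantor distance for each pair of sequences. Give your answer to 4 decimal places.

X–Y: 9/23 sites differ → p ≈ 0.391304, d = −0.75 ln(1 − 0.521739) = 0.553199 ≈ 0.5532.
X–Z: 8/23 sites differ → p ≈ 0.347826, d = −0.75 ln(1 − 0.463768) = 0.467391 ≈ 0.4674.
Y–Z: 5/23 sites differ → p ≈ 0.217391, d = −0.75 ln(1 − 0.289855) = 0.256715 ≈ 0.2567.

d(X,Y) = 0.5532, d(X,Z) = 0.4674, d(Y,Z) = 0.2567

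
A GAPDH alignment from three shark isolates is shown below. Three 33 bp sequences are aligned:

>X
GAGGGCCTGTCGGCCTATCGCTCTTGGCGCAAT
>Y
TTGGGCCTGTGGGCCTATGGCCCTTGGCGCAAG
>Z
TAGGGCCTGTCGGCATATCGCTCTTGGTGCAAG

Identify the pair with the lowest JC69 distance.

X–Y: 6/33 differ, p = 0.182, d = 0.208.
X–Z: 4/33 differ, p = 0.121, d = 0.132.
Y–Z: 6/33 differ, p = 0.182, d = 0.208.
The smallest distance is between X and Z.

X and Z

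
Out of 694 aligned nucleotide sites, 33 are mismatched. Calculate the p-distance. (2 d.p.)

0.05

p = 33/694 = 0.047550… ≈ 0.05 (to 2 d.p.).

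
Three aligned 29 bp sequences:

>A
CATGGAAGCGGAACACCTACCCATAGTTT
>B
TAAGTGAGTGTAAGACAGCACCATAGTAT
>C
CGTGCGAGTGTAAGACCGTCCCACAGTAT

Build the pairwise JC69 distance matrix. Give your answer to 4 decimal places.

d(A,B) = 0.6018, d(A,C) = 0.4618, d(B,C) = 0.3439

A–B: 12/29 sites differ → p ≈ 0.413793, d = −0.75 ln(1 − 0.551724) = 0.601760 ≈ 0.6018.
A–C: 10/29 sites differ → p ≈ 0.344828, d = −0.75 ln(1 − 0.459771) = 0.461822 ≈ 0.4618.
B–C: 8/29 sites differ → p ≈ 0.275862, d = −0.75 ln(1 − 0.367816) = 0.343931 ≈ 0.3439.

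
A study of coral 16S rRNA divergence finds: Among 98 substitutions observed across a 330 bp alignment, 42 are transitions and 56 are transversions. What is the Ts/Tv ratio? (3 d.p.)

0.750

R = 42/56 = 0.750.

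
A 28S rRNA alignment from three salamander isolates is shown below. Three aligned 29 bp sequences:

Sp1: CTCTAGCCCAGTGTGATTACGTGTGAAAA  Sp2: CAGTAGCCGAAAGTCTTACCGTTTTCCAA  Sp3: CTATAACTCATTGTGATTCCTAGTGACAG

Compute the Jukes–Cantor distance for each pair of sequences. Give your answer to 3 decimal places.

d(Sp1,Sp2) = 0.683, d(Sp1,Sp3) = 0.401, d(Sp2,Sp3) = 0.998

Sp1–Sp2: 13/29 sites differ → p ≈ 0.448276, d = −0.75 ln(1 − 0.597701) = 0.682920 ≈ 0.683.
Sp1–Sp3: 9/29 sites differ → p ≈ 0.310345, d = −0.75 ln(1 − 0.413793) = 0.400562 ≈ 0.401.
Sp2–Sp3: 16/29 sites differ → p ≈ 0.551724, d = −0.75 ln(1 − 0.735632) = 0.997810 ≈ 0.998.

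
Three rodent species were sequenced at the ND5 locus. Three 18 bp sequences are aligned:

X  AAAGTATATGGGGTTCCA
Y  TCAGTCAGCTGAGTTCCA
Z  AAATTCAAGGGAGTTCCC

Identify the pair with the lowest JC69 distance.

X and Z

X–Y: 8/18 differ, p = 0.444, d = 0.673.
X–Z: 6/18 differ, p = 0.333, d = 0.441.
Y–Z: 7/18 differ, p = 0.389, d = 0.548.
The smallest distance is between X and Z.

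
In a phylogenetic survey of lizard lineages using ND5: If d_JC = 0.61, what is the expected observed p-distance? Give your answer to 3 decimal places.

p = (3/4)(1 − e^(−4d/3)) = 0.75 × (1 − e^(-0.813333)) = 0.75 × (1 − 0.443378) = 0.417467.

0.417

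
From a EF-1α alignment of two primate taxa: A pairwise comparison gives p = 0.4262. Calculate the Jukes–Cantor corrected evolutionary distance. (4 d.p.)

d = −(3/4) ln(1 − 4p/3) = −0.75 ln(1 − 0.568267) = −0.75 ln(0.431733)
  = −0.75 × (-0.839948) = 0.629961 substitutions/site.

0.6300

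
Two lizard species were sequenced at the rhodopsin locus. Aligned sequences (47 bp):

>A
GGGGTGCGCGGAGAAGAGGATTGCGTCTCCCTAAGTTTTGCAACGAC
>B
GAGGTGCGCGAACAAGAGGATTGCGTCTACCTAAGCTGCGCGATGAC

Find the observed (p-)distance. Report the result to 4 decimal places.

The sequences differ at 9 of 47 positions (sites 2, 11, 13, 29, 36, 38, 39, 42, 44).
p = 9/47 = 0.191489… ≈ 0.1915 (to 4 d.p.).

0.1915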